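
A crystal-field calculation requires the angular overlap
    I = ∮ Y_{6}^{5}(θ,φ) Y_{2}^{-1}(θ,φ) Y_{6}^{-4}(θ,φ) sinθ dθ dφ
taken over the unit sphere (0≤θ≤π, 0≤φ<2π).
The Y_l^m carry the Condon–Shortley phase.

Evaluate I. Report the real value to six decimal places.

Checks pass: Σm=0; 14 even; l₃=6∈[4,8].
(2·6+1)(2·2+1)(2·6+1) = 845
Δ: 2! 10! 2! / 15! → 1/90090
sum: t=0:+1/69120 t=1:−1/14400 t=2:+1/69120 = -7/172800
3j²(6 2 6; 0 0 0) = Δ·Π!·Σ² = 14/715  (sign -1)
sum: t=0:+1/725760 t=1:−1/7257600 = 1/806400
3j²(6 2 6; 5 -1 -4) = Δ·Π!·Σ² = 27/910  (sign +1)
combine: 4πI² = 845·14/715·27/910 = 27/55
take √, sign -1: I = -0.19764945

-0.197649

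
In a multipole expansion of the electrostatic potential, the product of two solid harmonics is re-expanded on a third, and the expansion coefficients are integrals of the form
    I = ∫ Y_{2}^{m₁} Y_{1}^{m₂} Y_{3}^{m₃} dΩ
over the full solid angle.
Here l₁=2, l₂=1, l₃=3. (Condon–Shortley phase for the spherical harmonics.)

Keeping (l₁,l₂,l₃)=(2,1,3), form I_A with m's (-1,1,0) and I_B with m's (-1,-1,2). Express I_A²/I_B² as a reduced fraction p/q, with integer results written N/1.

Shared (l₁,l₂,l₃)=(2,1,3): N and (l;000)² cancel in I_A²/I_B².
A: Δ = 0!·4!·2!/7! = 1/105; Racah Σ t=0..0: t=0:+1/12 = 1/12; ⇒ 3j(2 1 3; -1 1 0)² = 1/35, sgn -1
B: Δ = 0!·4!·2!/7! = 1/105; Racah Σ t=0..0: t=0:+1/12 = 1/12; ⇒ 3j(2 1 3; -1 -1 2)² = 2/21, sgn -1
I_A²/I_B² = (1/35)/(2/21) = 3/10

3/10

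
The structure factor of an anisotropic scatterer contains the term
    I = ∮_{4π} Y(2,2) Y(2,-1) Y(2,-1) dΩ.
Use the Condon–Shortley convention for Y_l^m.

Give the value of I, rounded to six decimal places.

Checks pass: Σm=0; 6 even; l₃=2∈[0,4].
(2·2+1)(2·2+1)(2·2+1) = 125
Δ: 2! 2! 2! / 7! → 1/630
sum: t=0:+1/8 t=1:−1/1 t=2:+1/8 = -3/4
3j²(2 2 2; 0 0 0) = Δ·Π!·Σ² = 2/35  (sign -1)
sum: t=0:+1/4 = 1/4
3j²(2 2 2; 2 -1 -1) = Δ·Π!·Σ² = 3/35  (sign -1)
combine: 4πI² = 125·2/35·3/35 = 30/49
take √, sign +1: I = 0.22072812

0.220728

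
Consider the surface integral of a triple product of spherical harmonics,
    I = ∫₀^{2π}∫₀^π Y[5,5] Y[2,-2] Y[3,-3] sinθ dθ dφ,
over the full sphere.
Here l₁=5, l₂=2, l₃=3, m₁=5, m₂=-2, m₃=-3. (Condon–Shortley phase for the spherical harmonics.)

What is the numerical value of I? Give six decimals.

Rules hold: Σm=0, L=10 even, 3≤3≤7.
N = 11·5·7 = 385
Δ = 4!·6!·0!/11! = 1/2310
Racah Σ t=2..2: t=2:+1/144 = 1/144
⇒ 3j(5 2 3; 0 0 0)² = 10/231, sgn -1
Racah Σ t=0..0: t=0:+1/17280 = 1/17280
⇒ 3j(5 2 3; 5 -2 -3)² = 1/11, sgn +1
4πI² = N·(3j₀)²·(3jₘ)² = 50/33
I = -1·√(1.51515/4π) = -0.34723469

-0.347235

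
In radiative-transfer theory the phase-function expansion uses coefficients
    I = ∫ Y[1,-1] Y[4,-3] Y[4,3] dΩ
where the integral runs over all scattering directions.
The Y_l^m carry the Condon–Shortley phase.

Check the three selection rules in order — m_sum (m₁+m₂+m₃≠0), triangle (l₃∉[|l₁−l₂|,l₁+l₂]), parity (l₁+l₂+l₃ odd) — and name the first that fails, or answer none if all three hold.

m_sum

Σmᵢ = -1  ✗
l₃∈[|l₁−l₂|,l₁+l₂]=[3,5], have l₃=4
Σlᵢ = 9 ⇒ odd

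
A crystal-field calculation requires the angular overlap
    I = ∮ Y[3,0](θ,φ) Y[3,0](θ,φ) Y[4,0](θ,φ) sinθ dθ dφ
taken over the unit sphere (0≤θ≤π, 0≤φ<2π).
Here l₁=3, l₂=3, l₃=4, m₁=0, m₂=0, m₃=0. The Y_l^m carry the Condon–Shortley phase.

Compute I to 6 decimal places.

0.153870

Checks pass: Σm=0; 10 even; l₃=4∈[0,6].
(2·3+1)(2·3+1)(2·4+1) = 441
Δ: 2! 4! 4! / 11! → 1/34650
sum: t=0:+1/72 t=1:−1/16 t=2:+1/72 = -5/144
3j²(3 3 4; 0 0 0) = Δ·Π!·Σ² = 2/77  (sign -1)
(m-triple is (0,0,0) — same symbol as above.)
combine: 4πI² = 441·2/77·2/77 = 36/121
take √, sign +1: I = 0.15386989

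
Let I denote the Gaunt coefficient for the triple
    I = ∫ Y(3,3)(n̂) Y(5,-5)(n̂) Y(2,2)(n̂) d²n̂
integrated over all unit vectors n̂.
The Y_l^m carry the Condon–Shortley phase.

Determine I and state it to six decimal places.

-0.347235

Checks pass: Σm=0; 10 even; l₃=2∈[2,8].
(2·3+1)(2·5+1)(2·2+1) = 385
Δ: 6! 0! 4! / 11! → 1/2310
sum: t=3:−1/144 = -1/144
3j²(3 5 2; 0 0 0) = Δ·Π!·Σ² = 10/231  (sign -1)
sum: t=0:+1/17280 = 1/17280
3j²(3 5 2; 3 -5 2) = Δ·Π!·Σ² = 1/11  (sign +1)
combine: 4πI² = 385·10/231·1/11 = 50/33
take √, sign -1: I = -0.34723469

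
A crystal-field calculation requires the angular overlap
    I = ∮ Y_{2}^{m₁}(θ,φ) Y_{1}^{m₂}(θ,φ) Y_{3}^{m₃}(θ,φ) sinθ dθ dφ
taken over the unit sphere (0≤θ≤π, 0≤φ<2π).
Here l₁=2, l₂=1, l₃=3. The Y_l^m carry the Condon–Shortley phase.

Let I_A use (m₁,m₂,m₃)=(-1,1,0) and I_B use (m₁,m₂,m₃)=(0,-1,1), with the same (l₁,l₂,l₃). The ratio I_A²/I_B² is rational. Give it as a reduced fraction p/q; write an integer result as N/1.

1/2

Shared (l₁,l₂,l₃)=(2,1,3): N and (l;000)² cancel in I_A²/I_B².
A: Δ = 0!·4!·2!/7! = 1/105; Racah Σ t=0..0: t=0:+1/12 = 1/12; ⇒ 3j(2 1 3; -1 1 0)² = 1/35, sgn -1
B: Δ = 0!·4!·2!/7! = 1/105; Racah Σ t=0..0: t=0:+1/8 = 1/8; ⇒ 3j(2 1 3; 0 -1 1)² = 2/35, sgn +1
I_A²/I_B² = (1/35)/(2/35) = 1/2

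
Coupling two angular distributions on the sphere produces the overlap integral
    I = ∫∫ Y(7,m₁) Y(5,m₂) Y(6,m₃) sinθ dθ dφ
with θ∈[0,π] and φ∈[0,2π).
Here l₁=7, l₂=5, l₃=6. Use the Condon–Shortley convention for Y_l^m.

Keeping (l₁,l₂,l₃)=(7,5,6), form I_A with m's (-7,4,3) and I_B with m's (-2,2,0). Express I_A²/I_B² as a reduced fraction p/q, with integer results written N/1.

286/45

Same 7,5,6: normalisation and zero-m 3j drop out of the ratio.
A: Δ: 6! 8! 4! / 19! → 1/174594420; sum: t=6:+1/174182400 = 1/174182400; 3j²(7 5 6; -7 4 3) = Δ·Π!·Σ² = 21/1615  (sign -1)
B: Δ: 6! 8! 4! / 19! → 1/174594420; sum: t=3:−1/1244160 t=4:+1/207360 t=5:−1/276480 t=6:+1/3110400 = 1/1382400; 3j²(7 5 6; -2 2 0) = Δ·Π!·Σ² = 189/92378  (sign +1)
I_A²/I_B² = (21/1615)/(189/92378) = 286/45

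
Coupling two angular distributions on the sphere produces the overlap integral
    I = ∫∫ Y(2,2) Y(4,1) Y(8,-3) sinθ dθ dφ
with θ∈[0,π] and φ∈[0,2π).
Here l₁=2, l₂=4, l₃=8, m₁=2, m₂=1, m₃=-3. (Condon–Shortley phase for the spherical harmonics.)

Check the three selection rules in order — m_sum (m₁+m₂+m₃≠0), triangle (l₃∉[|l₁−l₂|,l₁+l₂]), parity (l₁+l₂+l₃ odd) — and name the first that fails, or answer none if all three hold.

Σmᵢ = 0  ✓
l₃∈[|l₁−l₂|,l₁+l₂]=[2,6], have l₃=8  ✗
Σlᵢ = 14 ⇒ even

triangle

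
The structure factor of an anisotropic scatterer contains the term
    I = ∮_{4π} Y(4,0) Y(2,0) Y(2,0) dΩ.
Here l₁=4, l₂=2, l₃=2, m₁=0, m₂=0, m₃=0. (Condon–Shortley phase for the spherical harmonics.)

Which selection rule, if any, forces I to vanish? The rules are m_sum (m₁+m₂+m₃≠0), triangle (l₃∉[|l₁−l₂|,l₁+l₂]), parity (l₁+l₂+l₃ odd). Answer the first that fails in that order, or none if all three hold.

none

m₁+m₂+m₃ = 0 + 0 + 0 = 0  ✓
triangle: |4−2|=2 ≤ l₃=2 ≤ 4+2=6  ✓
parity: l₁+l₂+l₃ = 8 is even  ✓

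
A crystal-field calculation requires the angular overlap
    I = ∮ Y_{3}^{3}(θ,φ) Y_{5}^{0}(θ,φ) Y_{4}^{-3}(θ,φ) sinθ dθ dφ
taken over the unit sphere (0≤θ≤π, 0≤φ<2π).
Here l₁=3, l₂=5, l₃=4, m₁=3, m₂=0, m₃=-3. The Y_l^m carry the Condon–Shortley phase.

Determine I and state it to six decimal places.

m-sum 0 ✓  L=12 even ✓  2≤4≤8 ✓
Π(2lᵢ+1) = 7×11×9 = 693
triangle coeff Δ(3,5,4) = 1/180180
Σ_t [1,3]: t=1:−1/576 t=2:+1/144 t=3:−1/576 = 1/288
(3j)²=20/1001 [(3 5 4; 0 0 0)], sign=+1
Σ_t [0,0]: t=0:+1/5760 = 1/5760
(3j)²=5/572 [(3 5 4; 3 0 -3)], sign=-1
⇒ 4πI² = 225/1859
I = (-1)√(225/1859/(4π)) = -0.09814013

-0.098140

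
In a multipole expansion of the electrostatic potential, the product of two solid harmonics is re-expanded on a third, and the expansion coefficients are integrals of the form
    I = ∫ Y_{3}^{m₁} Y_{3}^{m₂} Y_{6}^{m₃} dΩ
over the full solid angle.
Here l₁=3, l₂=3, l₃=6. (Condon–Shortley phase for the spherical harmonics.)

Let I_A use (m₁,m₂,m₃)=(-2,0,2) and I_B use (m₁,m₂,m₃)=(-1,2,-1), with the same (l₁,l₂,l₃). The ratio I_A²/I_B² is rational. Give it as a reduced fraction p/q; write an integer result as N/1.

l's match ⇒ only the (l;m) 3-j factors differ between A and B.
A: triangle coeff Δ(3,3,6) = 1/12012; Σ_t [0,0]: t=0:+1/4320 = 1/4320; (3j)²=8/429 [(3 3 6; -2 0 2)], sign=+1
B: triangle coeff Δ(3,3,6) = 1/12012; Σ_t [0,0]: t=0:+1/5760 = 1/5760; (3j)²=5/572 [(3 3 6; -1 2 -1)], sign=-1
I_A²/I_B² = (8/429)/(5/572) = 32/15

32/15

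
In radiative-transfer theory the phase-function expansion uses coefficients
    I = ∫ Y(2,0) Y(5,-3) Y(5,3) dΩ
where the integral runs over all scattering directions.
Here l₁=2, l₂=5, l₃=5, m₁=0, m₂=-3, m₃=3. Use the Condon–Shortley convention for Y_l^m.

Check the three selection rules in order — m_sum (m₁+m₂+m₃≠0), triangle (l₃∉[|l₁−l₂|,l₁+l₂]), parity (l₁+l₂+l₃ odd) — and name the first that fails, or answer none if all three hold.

Σmᵢ = 0  ✓
l₃∈[|l₁−l₂|,l₁+l₂]=[3,7], have l₃=5  ✓
Σlᵢ = 12 ⇒ even  ✓

none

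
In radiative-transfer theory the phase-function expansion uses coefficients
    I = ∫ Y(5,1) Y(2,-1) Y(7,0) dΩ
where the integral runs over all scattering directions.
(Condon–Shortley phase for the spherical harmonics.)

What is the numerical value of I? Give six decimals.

0.177378

Checks pass: Σm=0; 14 even; l₃=7∈[3,7].
(2·5+1)(2·2+1)(2·7+1) = 825
Δ: 0! 10! 4! / 15! → 1/15015
sum: t=0:+1/57600 = 1/57600
3j²(5 2 7; 0 0 0) = Δ·Π!·Σ² = 21/715  (sign -1)
sum: t=0:+1/103680 = 1/103680
3j²(5 2 7; 1 -1 0) = Δ·Π!·Σ² = 7/429  (sign -1)
combine: 4πI² = 825·21/715·7/429 = 735/1859
take √, sign +1: I = 0.17737771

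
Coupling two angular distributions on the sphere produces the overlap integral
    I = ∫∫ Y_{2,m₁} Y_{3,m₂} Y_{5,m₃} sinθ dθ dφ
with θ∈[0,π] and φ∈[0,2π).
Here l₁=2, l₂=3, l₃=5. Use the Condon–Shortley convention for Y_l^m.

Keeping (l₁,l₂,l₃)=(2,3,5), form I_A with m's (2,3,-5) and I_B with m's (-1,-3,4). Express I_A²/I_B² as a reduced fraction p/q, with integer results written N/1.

l's match ⇒ only the (l;m) 3-j factors differ between A and B.
A: triangle coeff Δ(2,3,5) = 1/2310; Σ_t [0,0]: t=0:+1/17280 = 1/17280; (3j)²=1/11 [(2 3 5; 2 3 -5)], sign=+1
B: triangle coeff Δ(2,3,5) = 1/2310; Σ_t [0,0]: t=0:+1/4320 = 1/4320; (3j)²=2/55 [(2 3 5; -1 -3 4)], sign=-1
I_A²/I_B² = (1/11)/(2/55) = 5/2

5/2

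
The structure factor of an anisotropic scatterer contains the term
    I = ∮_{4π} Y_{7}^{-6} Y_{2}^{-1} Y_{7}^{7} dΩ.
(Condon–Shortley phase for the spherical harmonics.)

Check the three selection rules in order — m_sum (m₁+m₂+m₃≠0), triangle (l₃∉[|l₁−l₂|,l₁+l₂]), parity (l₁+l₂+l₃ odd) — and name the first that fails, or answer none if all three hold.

none

Σmᵢ = 0  ✓
l₃∈[|l₁−l₂|,l₁+l₂]=[5,9], have l₃=7  ✓
Σlᵢ = 16 ⇒ even  ✓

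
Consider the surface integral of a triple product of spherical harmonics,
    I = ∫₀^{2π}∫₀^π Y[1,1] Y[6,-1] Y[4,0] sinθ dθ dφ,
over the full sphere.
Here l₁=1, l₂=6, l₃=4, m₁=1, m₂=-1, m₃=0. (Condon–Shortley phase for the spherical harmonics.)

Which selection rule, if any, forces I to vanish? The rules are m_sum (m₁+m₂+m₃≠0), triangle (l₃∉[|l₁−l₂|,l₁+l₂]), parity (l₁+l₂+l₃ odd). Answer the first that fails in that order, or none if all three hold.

m₁+m₂+m₃ = 1 − 1 + 0 = 0  ✓
triangle: |1−6|=5 ≤ l₃=4 ≤ 1+6=7  ✗
parity: l₁+l₂+l₃ = 11 is odd

triangle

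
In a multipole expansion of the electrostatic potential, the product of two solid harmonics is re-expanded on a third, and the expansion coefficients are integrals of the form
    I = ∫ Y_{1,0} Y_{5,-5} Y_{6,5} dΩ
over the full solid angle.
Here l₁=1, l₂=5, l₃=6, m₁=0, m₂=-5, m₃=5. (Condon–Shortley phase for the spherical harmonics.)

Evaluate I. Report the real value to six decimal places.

m-sum 0 ✓  L=12 even ✓  4≤6≤6 ✓
Π(2lᵢ+1) = 3×11×13 = 429
triangle coeff Δ(1,5,6) = 1/858
Σ_t [0,0]: t=0:+1/14400 = 1/14400
(3j)²=6/143 [(1 5 6; 0 0 0)], sign=+1
Σ_t [0,0]: t=0:+1/3628800 = 1/3628800
(3j)²=1/78 [(1 5 6; 0 -5 5)], sign=-1
⇒ 4πI² = 3/13
I = (-1)√(3/13/(4π)) = -0.13551395

-0.135514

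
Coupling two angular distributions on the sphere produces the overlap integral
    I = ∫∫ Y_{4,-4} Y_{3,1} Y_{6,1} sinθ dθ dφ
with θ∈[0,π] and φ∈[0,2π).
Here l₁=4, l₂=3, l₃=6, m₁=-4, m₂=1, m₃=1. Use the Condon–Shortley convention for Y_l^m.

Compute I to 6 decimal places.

m-sum = -4 + 1 + 1 = -2 ≠ 0 ⇒ I = 0

0.000000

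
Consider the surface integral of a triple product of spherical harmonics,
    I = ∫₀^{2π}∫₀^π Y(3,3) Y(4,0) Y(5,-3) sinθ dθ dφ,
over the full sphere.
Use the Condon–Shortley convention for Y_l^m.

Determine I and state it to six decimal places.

0.196280

m-sum 0 ✓  L=12 even ✓  1≤5≤7 ✓
Π(2lᵢ+1) = 7×9×11 = 693
triangle coeff Δ(3,4,5) = 1/180180
Σ_t [0,2]: t=0:+1/576 t=1:−1/144 t=2:+1/576 = -1/288
(3j)²=20/1001 [(3 4 5; 0 0 0)], sign=+1
Σ_t [0,0]: t=0:+1/2304 = 1/2304
(3j)²=5/143 [(3 4 5; 3 0 -3)], sign=+1
⇒ 4πI² = 900/1859
I = (+1)√(900/1859/(4π)) = 0.19628026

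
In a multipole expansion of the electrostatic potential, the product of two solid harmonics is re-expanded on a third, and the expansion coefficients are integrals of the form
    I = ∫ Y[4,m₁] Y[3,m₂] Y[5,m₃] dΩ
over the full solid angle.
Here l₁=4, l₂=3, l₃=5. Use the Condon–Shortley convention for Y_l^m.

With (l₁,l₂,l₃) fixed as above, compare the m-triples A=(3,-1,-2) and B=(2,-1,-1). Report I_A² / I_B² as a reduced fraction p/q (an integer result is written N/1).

4802/1849

Shared (l₁,l₂,l₃)=(4,3,5): N and (l;000)² cancel in I_A²/I_B².
A: Δ = 2!·6!·4!/13! = 1/180180; Racah Σ t=0..1: t=0:+1/960 t=1:−1/4320 = 7/8640; ⇒ 3j(4 3 5; 3 -1 -2)² = 343/12870, sgn -1
B: Δ = 2!·6!·4!/13! = 1/180180; Racah Σ t=0..2: t=0:+1/384 t=1:−1/720 t=2:+1/34560 = 43/34560; ⇒ 3j(4 3 5; 2 -1 -1)² = 1849/180180, sgn +1
I_A²/I_B² = (343/12870)/(1849/180180) = 4802/1849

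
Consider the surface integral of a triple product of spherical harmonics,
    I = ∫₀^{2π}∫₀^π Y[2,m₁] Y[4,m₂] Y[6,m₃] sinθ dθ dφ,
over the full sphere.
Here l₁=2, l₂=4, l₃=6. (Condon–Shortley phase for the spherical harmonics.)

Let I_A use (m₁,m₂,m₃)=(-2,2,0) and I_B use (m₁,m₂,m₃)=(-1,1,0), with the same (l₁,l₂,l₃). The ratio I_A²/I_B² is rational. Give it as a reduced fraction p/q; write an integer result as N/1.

l's match ⇒ only the (l;m) 3-j factors differ between A and B.
A: triangle coeff Δ(2,4,6) = 1/6435; Σ_t [0,0]: t=0:+1/34560 = 1/34560; (3j)²=1/429 [(2 4 6; -2 2 0)], sign=+1
B: triangle coeff Δ(2,4,6) = 1/6435; Σ_t [0,0]: t=0:+1/4320 = 1/4320; (3j)²=8/429 [(2 4 6; -1 1 0)], sign=+1
I_A²/I_B² = (1/429)/(8/429) = 1/8

1/8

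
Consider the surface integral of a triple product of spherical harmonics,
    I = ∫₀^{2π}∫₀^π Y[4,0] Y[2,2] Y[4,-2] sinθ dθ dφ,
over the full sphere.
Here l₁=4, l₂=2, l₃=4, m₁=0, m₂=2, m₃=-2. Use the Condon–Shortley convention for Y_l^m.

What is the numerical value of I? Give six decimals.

Rules hold: Σm=0, L=10 even, 2≤4≤6.
N = 9·5·9 = 405
Δ = 2!·6!·2!/11! = 1/13860
Racah Σ t=0..2: t=0:+1/192 t=1:−1/36 t=2:+1/192 = -5/288
⇒ 3j(4 2 4; 0 0 0)² = 20/693, sgn -1
Racah Σ t=2..2: t=2:+1/192 = 1/192
⇒ 3j(4 2 4; 0 2 -2)² = 3/77, sgn +1
4πI² = N·(3j₀)²·(3jₘ)² = 2700/5929
I = -1·√(0.455389/4π) = -0.19036462

-0.190365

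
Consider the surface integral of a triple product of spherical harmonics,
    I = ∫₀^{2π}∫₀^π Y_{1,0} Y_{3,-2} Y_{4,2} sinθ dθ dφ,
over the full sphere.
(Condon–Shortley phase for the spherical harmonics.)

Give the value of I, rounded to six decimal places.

m-sum 0 ✓  L=8 even ✓  2≤4≤4 ✓
Π(2lᵢ+1) = 3×7×9 = 189
triangle coeff Δ(1,3,4) = 1/252
Σ_t [0,0]: t=0:+1/36 = 1/36
(3j)²=4/63 [(1 3 4; 0 0 0)], sign=+1
Σ_t [0,0]: t=0:+1/120 = 1/120
(3j)²=1/21 [(1 3 4; 0 -2 2)], sign=+1
⇒ 4πI² = 4/7
I = (+1)√(4/7/(4π)) = 0.21324362

0.213244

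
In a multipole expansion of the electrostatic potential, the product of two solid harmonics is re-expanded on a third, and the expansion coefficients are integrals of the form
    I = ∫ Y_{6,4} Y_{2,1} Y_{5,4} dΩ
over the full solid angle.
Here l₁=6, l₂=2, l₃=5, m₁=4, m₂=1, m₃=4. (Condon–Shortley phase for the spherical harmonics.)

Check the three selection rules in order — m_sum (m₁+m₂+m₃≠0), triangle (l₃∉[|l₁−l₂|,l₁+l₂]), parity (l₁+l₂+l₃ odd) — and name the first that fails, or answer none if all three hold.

m_sum

m₁+m₂+m₃ = 4 + 1 + 4 = 9  ✗
triangle: |6−2|=4 ≤ l₃=5 ≤ 6+2=8
parity: l₁+l₂+l₃ = 13 is odd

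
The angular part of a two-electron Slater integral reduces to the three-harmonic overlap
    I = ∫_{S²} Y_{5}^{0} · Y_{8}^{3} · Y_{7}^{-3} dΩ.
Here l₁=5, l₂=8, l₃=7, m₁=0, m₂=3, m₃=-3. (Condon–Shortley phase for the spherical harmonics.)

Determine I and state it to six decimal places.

Rules hold: Σm=0, L=20 even, 3≤7≤13.
N = 11·17·15 = 2805
Δ = 6!·4!·10!/21! = 1/814773960
Racah Σ t=1..5: t=1:−1/87091200 t=2:+1/4976640 t=3:−1/2073600 t=4:+1/4976640 t=5:−1/87091200 = -1/9676800
⇒ 3j(5 8 7; 0 0 0)² = 360/46189, sgn +1
Racah Σ t=1..5: t=1:−1/10450944000 t=2:+1/104509440 t=3:−1/11612160 t=4:+1/8709120 t=5:−1/49766400 = 1/55296000
⇒ 3j(5 8 7; 0 3 -3)² = 81/33592, sgn +1
4πI² = N·(3j₀)²·(3jₘ)² = 54675/1037153
I = +1·√(0.0527164/4π) = 0.06476913

0.064769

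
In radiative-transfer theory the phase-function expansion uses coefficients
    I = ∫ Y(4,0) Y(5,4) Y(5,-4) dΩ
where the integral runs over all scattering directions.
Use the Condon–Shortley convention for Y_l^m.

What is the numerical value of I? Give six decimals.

-0.130198

m-sum 0 ✓  L=14 even ✓  1≤5≤9 ✓
Π(2lᵢ+1) = 9×11×11 = 1089
triangle coeff Δ(4,5,5) = 1/3153150
Σ_t [0,4]: t=0:+1/69120 t=1:−1/1728 t=2:+1/576 t=3:−1/1728 t=4:+1/69120 = 7/11520
(3j)²=2/143 [(4 5 5; 0 0 0)], sign=-1
Σ_t [3,4]: t=3:−1/25920 t=4:+1/69120 = -1/41472
(3j)²=2/143 [(4 5 5; 0 4 -4)], sign=+1
⇒ 4πI² = 36/169
I = (-1)√(36/169/(4π)) = -0.13019760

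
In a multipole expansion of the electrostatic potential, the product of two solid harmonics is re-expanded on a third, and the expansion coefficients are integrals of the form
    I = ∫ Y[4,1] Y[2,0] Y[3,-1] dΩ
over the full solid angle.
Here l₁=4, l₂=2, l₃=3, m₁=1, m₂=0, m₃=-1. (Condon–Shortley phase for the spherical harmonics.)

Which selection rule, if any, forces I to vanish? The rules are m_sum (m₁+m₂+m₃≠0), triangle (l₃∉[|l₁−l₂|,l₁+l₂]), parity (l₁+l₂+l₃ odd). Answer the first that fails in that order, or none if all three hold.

parity

azimuthal sum: 1 + 0 − 1 = 0  ✓
2 ≤ 3 ≤ 6 (triangle on l)  ✓
L = 4 + 2 + 3 = 9 (odd)  ✗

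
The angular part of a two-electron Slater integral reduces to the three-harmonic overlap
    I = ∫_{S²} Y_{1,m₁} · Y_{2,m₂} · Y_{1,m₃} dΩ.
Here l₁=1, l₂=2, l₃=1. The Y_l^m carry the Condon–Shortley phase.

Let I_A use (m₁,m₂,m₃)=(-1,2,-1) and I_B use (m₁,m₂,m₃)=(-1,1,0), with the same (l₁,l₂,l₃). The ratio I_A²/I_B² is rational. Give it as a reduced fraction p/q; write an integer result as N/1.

2/1

l's match ⇒ only the (l;m) 3-j factors differ between A and B.
A: triangle coeff Δ(1,2,1) = 1/30; Σ_t [2,2]: t=2:+1/4 = 1/4; (3j)²=1/5 [(1 2 1; -1 2 -1)], sign=+1
B: triangle coeff Δ(1,2,1) = 1/30; Σ_t [2,2]: t=2:+1/2 = 1/2; (3j)²=1/10 [(1 2 1; -1 1 0)], sign=-1
I_A²/I_B² = (1/5)/(1/10) = 2/1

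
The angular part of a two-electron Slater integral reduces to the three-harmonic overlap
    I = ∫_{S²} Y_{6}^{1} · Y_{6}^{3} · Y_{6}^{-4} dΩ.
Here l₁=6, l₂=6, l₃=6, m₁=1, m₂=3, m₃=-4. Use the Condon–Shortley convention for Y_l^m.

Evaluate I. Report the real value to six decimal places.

m-sum 0 ✓  L=18 even ✓  0≤6≤12 ✓
Π(2lᵢ+1) = 13×13×13 = 2197
triangle coeff Δ(6,6,6) = 1/325909584
Σ_t [0,6]: t=0:+1/373248000 t=1:−1/1728000 t=2:+1/110592 t=3:−1/46656 t=4:+1/110592 t=5:−1/1728000 t=6:+1/373248000 = -7/1555200
(3j)²=400/46189 [(6 6 6; 0 0 0)], sign=-1
Σ_t [3,5]: t=3:−1/1244160 t=4:+1/691200 t=5:−1/4147200 = 1/2488320
(3j)²=875/184756 [(6 6 6; 1 3 -4)], sign=+1
⇒ 4πI² = 1137500/12623809
I = (-1)√(1137500/12623809/(4π)) = -0.08467897

-0.084679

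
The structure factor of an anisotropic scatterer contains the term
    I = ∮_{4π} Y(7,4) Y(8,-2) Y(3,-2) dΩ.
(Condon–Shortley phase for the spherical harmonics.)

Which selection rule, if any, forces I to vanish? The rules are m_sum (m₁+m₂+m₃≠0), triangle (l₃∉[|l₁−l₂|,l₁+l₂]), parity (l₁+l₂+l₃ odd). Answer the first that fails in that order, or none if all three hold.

none

m₁+m₂+m₃ = 4 − 2 − 2 = 0  ✓
triangle: |7−8|=1 ≤ l₃=3 ≤ 7+8=15  ✓
parity: l₁+l₂+l₃ = 18 is even  ✓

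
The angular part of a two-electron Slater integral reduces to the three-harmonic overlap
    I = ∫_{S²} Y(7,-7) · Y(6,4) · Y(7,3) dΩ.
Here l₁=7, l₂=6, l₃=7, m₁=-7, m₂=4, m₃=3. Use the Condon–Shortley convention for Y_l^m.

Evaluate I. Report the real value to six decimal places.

Rules hold: Σm=0, L=20 even, 1≤7≤13.
N = 15·13·15 = 2925
Δ = 6!·8!·6!/21! = 1/2444321880
Racah Σ t=0..6: t=0:+1/2612736000 t=1:−1/20736000 t=2:+1/1658880 t=3:−1/746496 t=4:+1/1658880 t=5:−1/20736000 t=6:+1/2612736000 = -1/4354560
⇒ 3j(7 6 7; 0 0 0)² = 1000/138567, sgn +1
Racah Σ t=6..6: t=6:+1/1393459200 = 1/1393459200
⇒ 3j(7 6 7; -7 4 3)² = 15/1292, sgn +1
4πI² = N·(3j₀)²·(3jₘ)² = 281250/1147619
I = +1·√(0.245073/4π) = 0.13965049

0.139650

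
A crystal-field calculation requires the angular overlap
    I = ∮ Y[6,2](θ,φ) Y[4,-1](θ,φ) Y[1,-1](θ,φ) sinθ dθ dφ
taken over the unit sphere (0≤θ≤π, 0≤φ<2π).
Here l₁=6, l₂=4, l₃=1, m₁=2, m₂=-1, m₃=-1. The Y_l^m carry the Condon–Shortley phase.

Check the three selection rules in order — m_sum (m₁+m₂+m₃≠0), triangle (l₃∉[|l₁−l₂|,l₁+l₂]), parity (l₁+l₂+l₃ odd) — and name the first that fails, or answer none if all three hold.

triangle

Σmᵢ = 0  ✓
l₃∈[|l₁−l₂|,l₁+l₂]=[2,10], have l₃=1  ✗
Σlᵢ = 11 ⇒ odd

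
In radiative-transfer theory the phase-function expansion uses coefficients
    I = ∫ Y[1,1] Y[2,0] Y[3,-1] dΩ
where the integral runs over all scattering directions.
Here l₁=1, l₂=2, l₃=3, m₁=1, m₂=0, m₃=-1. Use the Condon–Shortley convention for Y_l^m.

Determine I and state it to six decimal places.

m-sum 0 ✓  L=6 even ✓  1≤3≤3 ✓
Π(2lᵢ+1) = 3×5×7 = 105
triangle coeff Δ(1,2,3) = 1/105
Σ_t [0,0]: t=0:+1/4 = 1/4
(3j)²=3/35 [(1 2 3; 0 0 0)], sign=-1
Σ_t [0,0]: t=0:+1/8 = 1/8
(3j)²=2/35 [(1 2 3; 1 0 -1)], sign=+1
⇒ 4πI² = 18/35
I = (-1)√(18/35/(4π)) = -0.20230066

-0.202301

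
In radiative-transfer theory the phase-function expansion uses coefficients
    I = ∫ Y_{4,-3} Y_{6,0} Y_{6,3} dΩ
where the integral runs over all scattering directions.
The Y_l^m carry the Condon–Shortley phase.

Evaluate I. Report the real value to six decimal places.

0.109740

Checks pass: Σm=0; 16 even; l₃=6∈[2,10].
(2·4+1)(2·6+1)(2·6+1) = 1521
Δ: 4! 4! 8! / 17! → 1/15315300
sum: t=0:+1/829440 t=1:−1/25920 t=2:+1/9216 t=3:−1/25920 t=4:+1/829440 = 7/207360
3j²(4 6 6; 0 0 0) = Δ·Π!·Σ² = 28/2431  (sign +1)
sum: t=3:−1/103680 t=4:+1/207360 = -1/207360
3j²(4 6 6; -3 0 3) = Δ·Π!·Σ² = 21/2431  (sign +1)
combine: 4πI² = 1521·28/2431·21/2431 = 5292/34969
take √, sign +1: I = 0.10973960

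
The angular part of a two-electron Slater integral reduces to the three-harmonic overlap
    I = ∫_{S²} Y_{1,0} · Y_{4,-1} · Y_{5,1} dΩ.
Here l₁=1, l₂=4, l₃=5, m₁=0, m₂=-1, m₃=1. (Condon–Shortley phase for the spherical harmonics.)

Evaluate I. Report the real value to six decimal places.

m-sum 0 ✓  L=10 even ✓  3≤5≤5 ✓
Π(2lᵢ+1) = 3×9×11 = 297
triangle coeff Δ(1,4,5) = 1/495
Σ_t [0,0]: t=0:+1/576 = 1/576
(3j)²=5/99 [(1 4 5; 0 0 0)], sign=-1
Σ_t [0,0]: t=0:+1/720 = 1/720
(3j)²=8/165 [(1 4 5; 0 -1 1)], sign=+1
⇒ 4πI² = 8/11
I = (-1)√(8/11/(4π)) = -0.24057125

-0.240571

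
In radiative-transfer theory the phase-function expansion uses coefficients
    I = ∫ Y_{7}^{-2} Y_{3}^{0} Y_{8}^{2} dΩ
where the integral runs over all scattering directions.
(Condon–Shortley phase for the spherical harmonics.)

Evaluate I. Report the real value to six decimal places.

0.094539

m-sum 0 ✓  L=18 even ✓  4≤8≤10 ✓
Π(2lᵢ+1) = 15×7×17 = 1785
triangle coeff Δ(7,3,8) = 1/5290740
Σ_t [0,2]: t=0:+1/7257600 t=1:−1/2073600 t=2:+1/7257600 = -1/4838400
(3j)²=252/20995 [(7 3 8; 0 0 0)], sign=-1
Σ_t [0,2]: t=0:+1/26127360 t=1:−1/3870720 t=2:+1/7257600 = -43/522547200
(3j)²=1849/352716 [(7 3 8; -2 0 2)], sign=-1
⇒ 4πI² = 116487/1037153
I = (+1)√(116487/1037153/(4π)) = 0.09453930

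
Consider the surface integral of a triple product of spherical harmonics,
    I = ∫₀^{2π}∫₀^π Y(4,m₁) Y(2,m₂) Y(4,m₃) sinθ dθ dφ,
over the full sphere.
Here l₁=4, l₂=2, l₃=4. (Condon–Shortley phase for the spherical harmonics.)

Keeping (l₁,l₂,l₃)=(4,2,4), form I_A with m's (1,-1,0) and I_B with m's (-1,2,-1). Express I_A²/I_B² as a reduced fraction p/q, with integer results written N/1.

1/20

Shared (l₁,l₂,l₃)=(4,2,4): N and (l;000)² cancel in I_A²/I_B².
A: Δ = 2!·6!·2!/11! = 1/13860; Racah Σ t=0..1: t=0:+1/72 t=1:−1/96 = 1/288; ⇒ 3j(4 2 4; 1 -1 0)² = 1/462, sgn +1
B: Δ = 2!·6!·2!/11! = 1/13860; Racah Σ t=2..2: t=2:+1/144 = 1/144; ⇒ 3j(4 2 4; -1 2 -1)² = 10/231, sgn -1
I_A²/I_B² = (1/462)/(10/231) = 1/20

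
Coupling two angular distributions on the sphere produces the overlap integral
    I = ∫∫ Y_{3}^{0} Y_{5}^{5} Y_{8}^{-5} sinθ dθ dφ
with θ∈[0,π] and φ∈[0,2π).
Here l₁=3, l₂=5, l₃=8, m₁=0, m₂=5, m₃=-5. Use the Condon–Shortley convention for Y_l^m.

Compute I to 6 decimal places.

-0.071001

Rules hold: Σm=0, L=16 even, 2≤8≤8.
N = 7·11·17 = 1309
Δ = 0!·6!·10!/17! = 1/136136
Racah Σ t=0..0: t=0:+1/518400 = 1/518400
⇒ 3j(3 5 8; 0 0 0)² = 56/2431, sgn +1
Racah Σ t=0..0: t=0:+1/130636800 = 1/130636800
⇒ 3j(3 5 8; 0 5 -5)² = 1/476, sgn -1
4πI² = N·(3j₀)²·(3jₘ)² = 14/221
I = -1·√(0.0633484/4π) = -0.07100075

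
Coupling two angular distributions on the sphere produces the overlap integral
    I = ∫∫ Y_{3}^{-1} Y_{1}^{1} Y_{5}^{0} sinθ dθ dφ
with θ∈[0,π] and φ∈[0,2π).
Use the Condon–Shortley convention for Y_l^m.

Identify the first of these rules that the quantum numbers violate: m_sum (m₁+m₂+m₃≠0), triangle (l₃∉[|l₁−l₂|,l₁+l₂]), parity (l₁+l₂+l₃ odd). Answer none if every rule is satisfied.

azimuthal sum: -1 + 1 + 0 = 0  ✓
2 ≤ 5 ≤ 4 (triangle on l)  ✗
L = 3 + 1 + 5 = 9 (odd)

triangle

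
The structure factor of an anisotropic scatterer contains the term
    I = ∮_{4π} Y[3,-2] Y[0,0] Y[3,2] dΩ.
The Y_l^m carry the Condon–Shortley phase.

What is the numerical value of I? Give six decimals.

0.282095

Rules hold: Σm=0, L=6 even, 3≤3≤3.
N = 7·1·7 = 49
Δ = 0!·6!·0!/7! = 1/7
Racah Σ t=0..0: t=0:+1/36 = 1/36
⇒ 3j(3 0 3; 0 0 0)² = 1/7, sgn -1
Racah Σ t=0..0: t=0:+1/120 = 1/120
⇒ 3j(3 0 3; -2 0 2)² = 1/7, sgn -1
4πI² = N·(3j₀)²·(3jₘ)² = 1/1
I = +1·√(1/4π) = 0.28209479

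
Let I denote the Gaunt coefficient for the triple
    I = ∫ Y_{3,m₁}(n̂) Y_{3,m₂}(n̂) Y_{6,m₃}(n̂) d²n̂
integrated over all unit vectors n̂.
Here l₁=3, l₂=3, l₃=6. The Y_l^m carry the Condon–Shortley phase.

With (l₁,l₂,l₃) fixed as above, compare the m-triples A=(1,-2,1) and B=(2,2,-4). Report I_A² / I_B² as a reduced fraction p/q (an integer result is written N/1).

5/24

Same 3,3,6: normalisation and zero-m 3j drop out of the ratio.
A: Δ: 0! 6! 6! / 13! → 1/12012; sum: t=0:+1/5760 = 1/5760; 3j²(3 3 6; 1 -2 1) = Δ·Π!·Σ² = 5/572  (sign -1)
B: Δ: 0! 6! 6! / 13! → 1/12012; sum: t=0:+1/14400 = 1/14400; 3j²(3 3 6; 2 2 -4) = Δ·Π!·Σ² = 6/143  (sign +1)
I_A²/I_B² = (5/572)/(6/143) = 5/24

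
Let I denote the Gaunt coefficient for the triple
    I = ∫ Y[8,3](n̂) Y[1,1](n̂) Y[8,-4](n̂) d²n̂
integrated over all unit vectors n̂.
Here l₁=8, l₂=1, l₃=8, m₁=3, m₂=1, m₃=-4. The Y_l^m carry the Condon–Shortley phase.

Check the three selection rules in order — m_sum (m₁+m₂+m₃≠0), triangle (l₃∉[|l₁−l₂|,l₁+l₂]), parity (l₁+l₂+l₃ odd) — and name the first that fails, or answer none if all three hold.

parity

m₁+m₂+m₃ = 3 + 1 − 4 = 0  ✓
triangle: |8−1|=7 ≤ l₃=8 ≤ 8+1=9  ✓
parity: l₁+l₂+l₃ = 17 is odd  ✗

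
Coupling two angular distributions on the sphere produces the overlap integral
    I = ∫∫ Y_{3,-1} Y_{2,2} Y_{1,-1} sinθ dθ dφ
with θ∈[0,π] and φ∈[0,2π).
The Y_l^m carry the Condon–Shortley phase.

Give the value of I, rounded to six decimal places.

m-sum 0 ✓  L=6 even ✓  1≤1≤5 ✓
Π(2lᵢ+1) = 7×5×3 = 105
triangle coeff Δ(3,2,1) = 1/105
Σ_t [2,2]: t=2:+1/4 = 1/4
(3j)²=3/35 [(3 2 1; 0 0 0)], sign=-1
Σ_t [4,4]: t=4:+1/48 = 1/48
(3j)²=1/105 [(3 2 1; -1 2 -1)], sign=+1
⇒ 4πI² = 3/35
I = (-1)√(3/35/(4π)) = -0.08258890

-0.082589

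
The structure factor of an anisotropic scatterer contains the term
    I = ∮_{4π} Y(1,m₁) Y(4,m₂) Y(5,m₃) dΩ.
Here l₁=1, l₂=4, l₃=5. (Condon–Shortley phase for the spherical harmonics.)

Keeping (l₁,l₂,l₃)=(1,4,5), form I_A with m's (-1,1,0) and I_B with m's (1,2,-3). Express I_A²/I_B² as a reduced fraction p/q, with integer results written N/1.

5/14

Same 1,4,5: normalisation and zero-m 3j drop out of the ratio.
A: Δ: 0! 2! 8! / 11! → 1/495; sum: t=0:+1/1440 = 1/1440; 3j²(1 4 5; -1 1 0) = Δ·Π!·Σ² = 2/99  (sign -1)
B: Δ: 0! 2! 8! / 11! → 1/495; sum: t=0:+1/2880 = 1/2880; 3j²(1 4 5; 1 2 -3) = Δ·Π!·Σ² = 28/495  (sign +1)
I_A²/I_B² = (2/99)/(28/495) = 5/14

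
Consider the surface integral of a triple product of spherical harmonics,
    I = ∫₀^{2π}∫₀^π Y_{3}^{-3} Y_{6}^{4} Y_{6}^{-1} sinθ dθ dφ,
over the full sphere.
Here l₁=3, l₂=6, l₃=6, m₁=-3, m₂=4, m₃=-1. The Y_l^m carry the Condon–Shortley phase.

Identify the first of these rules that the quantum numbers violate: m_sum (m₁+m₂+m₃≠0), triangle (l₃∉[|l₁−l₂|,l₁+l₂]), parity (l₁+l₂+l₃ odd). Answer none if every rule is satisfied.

parity

m₁+m₂+m₃ = -3 + 4 − 1 = 0  ✓
triangle: |3−6|=3 ≤ l₃=6 ≤ 3+6=9  ✓
parity: l₁+l₂+l₃ = 15 is odd  ✗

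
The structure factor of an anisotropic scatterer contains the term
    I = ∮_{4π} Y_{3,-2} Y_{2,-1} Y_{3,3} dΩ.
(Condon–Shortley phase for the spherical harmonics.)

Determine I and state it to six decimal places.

-0.210261

m-sum 0 ✓  L=8 even ✓  1≤3≤5 ✓
Π(2lᵢ+1) = 7×5×7 = 245
triangle coeff Δ(3,2,3) = 1/3780
Σ_t [0,2]: t=0:+1/24 t=1:−1/4 t=2:+1/24 = -1/6
(3j)²=4/105 [(3 2 3; 0 0 0)], sign=+1
Σ_t [1,1]: t=1:−1/48 = -1/48
(3j)²=5/84 [(3 2 3; -2 -1 3)], sign=-1
⇒ 4πI² = 5/9
I = (-1)√(5/9/(4π)) = -0.21026104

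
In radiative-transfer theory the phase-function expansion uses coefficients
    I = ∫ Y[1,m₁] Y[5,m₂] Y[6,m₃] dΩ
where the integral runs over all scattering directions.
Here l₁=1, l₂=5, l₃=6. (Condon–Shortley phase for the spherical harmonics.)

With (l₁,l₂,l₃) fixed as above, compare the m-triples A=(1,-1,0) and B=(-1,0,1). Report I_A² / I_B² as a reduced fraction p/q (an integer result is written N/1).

Shared (l₁,l₂,l₃)=(1,5,6): N and (l;000)² cancel in I_A²/I_B².
A: Δ = 0!·2!·10!/13! = 1/858; Racah Σ t=0..0: t=0:+1/34560 = 1/34560; ⇒ 3j(1 5 6; 1 -1 0)² = 5/286, sgn +1
B: Δ = 0!·2!·10!/13! = 1/858; Racah Σ t=0..0: t=0:+1/28800 = 1/28800; ⇒ 3j(1 5 6; -1 0 1)² = 7/286, sgn -1
I_A²/I_B² = (5/286)/(7/286) = 5/7

5/7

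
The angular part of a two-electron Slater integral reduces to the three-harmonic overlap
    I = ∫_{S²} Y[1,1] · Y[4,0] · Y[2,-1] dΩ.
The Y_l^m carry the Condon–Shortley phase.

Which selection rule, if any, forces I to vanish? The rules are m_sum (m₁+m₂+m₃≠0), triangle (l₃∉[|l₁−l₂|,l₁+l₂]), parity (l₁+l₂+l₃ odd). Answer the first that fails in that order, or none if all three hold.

Σmᵢ = 0  ✓
l₃∈[|l₁−l₂|,l₁+l₂]=[3,5], have l₃=2  ✗
Σlᵢ = 7 ⇒ odd

triangle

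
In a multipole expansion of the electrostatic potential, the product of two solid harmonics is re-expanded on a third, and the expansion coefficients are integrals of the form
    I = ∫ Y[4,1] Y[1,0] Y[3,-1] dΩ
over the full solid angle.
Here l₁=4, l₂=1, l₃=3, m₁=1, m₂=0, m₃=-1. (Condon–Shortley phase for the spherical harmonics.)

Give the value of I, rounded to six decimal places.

-0.238414

m-sum 0 ✓  L=8 even ✓  3≤3≤5 ✓
Π(2lᵢ+1) = 9×3×7 = 189
triangle coeff Δ(4,1,3) = 1/252
Σ_t [1,1]: t=1:−1/36 = -1/36
(3j)²=4/63 [(4 1 3; 0 0 0)], sign=+1
Σ_t [1,1]: t=1:−1/48 = -1/48
(3j)²=5/84 [(4 1 3; 1 0 -1)], sign=-1
⇒ 4πI² = 5/7
I = (-1)√(5/7/(4π)) = -0.23841361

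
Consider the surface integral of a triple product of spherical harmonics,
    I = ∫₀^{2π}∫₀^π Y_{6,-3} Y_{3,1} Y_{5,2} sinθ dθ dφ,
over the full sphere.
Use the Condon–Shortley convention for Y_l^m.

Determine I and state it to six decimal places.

Rules hold: Σm=0, L=14 even, 3≤5≤9.
N = 13·7·11 = 1001
Δ = 4!·8!·2!/15! = 1/675675
Racah Σ t=1..3: t=1:−1/8640 t=2:+1/2304 t=3:−1/8640 = 7/34560
⇒ 3j(6 3 5; 0 0 0)² = 7/429, sgn -1
Racah Σ t=2..4: t=2:+1/40320 t=3:−1/8640 t=4:+1/34560 = -1/16128
⇒ 3j(6 3 5; -3 1 2)² = 18/1001, sgn +1
4πI² = N·(3j₀)²·(3jₘ)² = 42/143
I = -1·√(0.293706/4π) = -0.15288036

-0.152880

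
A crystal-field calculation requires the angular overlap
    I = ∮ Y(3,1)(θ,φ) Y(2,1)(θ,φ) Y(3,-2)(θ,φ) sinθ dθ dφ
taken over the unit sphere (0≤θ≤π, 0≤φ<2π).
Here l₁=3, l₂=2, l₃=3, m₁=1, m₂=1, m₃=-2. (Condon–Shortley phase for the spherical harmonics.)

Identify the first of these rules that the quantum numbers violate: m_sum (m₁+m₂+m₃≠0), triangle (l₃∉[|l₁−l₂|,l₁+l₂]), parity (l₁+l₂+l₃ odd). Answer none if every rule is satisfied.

m₁+m₂+m₃ = 1 + 1 − 2 = 0  ✓
triangle: |3−2|=1 ≤ l₃=3 ≤ 3+2=5  ✓
parity: l₁+l₂+l₃ = 8 is even  ✓

none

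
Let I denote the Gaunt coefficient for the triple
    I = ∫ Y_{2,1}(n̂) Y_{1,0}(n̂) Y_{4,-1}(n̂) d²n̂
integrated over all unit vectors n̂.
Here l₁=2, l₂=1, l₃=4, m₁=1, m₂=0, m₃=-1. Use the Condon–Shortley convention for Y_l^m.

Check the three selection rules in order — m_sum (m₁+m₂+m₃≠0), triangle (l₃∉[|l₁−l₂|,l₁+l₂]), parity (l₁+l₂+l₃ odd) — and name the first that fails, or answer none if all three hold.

triangle

azimuthal sum: 1 + 0 − 1 = 0  ✓
1 ≤ 4 ≤ 3 (triangle on l)  ✗
L = 2 + 1 + 4 = 7 (odd)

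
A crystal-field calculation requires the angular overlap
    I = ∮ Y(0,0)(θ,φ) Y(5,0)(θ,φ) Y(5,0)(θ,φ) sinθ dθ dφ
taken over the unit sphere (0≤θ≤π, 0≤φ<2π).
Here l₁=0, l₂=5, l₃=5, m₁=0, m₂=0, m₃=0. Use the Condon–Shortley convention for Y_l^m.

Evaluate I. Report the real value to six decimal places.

Checks pass: Σm=0; 10 even; l₃=5∈[5,5].
(2·0+1)(2·5+1)(2·5+1) = 121
Δ: 0! 0! 10! / 11! → 1/11
sum: t=0:+1/14400 = 1/14400
3j²(0 5 5; 0 0 0) = Δ·Π!·Σ² = 1/11  (sign -1)
(m-triple is (0,0,0) — same symbol as above.)
combine: 4πI² = 121·1/11·1/11 = 1/1
take √, sign +1: I = 0.28209479

0.282095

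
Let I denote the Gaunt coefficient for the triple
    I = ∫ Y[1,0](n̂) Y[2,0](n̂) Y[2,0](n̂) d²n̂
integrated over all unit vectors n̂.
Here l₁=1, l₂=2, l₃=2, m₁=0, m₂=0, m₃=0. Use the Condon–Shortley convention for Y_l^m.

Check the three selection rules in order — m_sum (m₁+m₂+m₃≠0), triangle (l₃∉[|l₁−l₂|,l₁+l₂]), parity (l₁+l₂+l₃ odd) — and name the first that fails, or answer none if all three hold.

parity

azimuthal sum: 0 + 0 + 0 = 0  ✓
1 ≤ 2 ≤ 3 (triangle on l)  ✓
L = 1 + 2 + 2 = 5 (odd)  ✗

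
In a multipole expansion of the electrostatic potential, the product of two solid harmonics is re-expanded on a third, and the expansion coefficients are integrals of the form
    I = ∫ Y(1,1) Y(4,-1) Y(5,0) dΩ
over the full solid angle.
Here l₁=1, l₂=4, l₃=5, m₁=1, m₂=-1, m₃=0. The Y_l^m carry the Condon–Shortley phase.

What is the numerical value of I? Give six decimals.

0.155288

Checks pass: Σm=0; 10 even; l₃=5∈[3,5].
(2·1+1)(2·4+1)(2·5+1) = 297
Δ: 0! 2! 8! / 11! → 1/495
sum: t=0:+1/576 = 1/576
3j²(1 4 5; 0 0 0) = Δ·Π!·Σ² = 5/99  (sign -1)
sum: t=0:+1/1440 = 1/1440
3j²(1 4 5; 1 -1 0) = Δ·Π!·Σ² = 2/99  (sign -1)
combine: 4πI² = 297·5/99·2/99 = 10/33
take √, sign +1: I = 0.15528807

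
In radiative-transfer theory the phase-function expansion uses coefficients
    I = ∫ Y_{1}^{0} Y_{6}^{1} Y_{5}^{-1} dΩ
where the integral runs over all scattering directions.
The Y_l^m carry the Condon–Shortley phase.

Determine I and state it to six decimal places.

-0.241725

m-sum 0 ✓  L=12 even ✓  5≤5≤7 ✓
Π(2lᵢ+1) = 3×13×11 = 429
triangle coeff Δ(1,6,5) = 1/858
Σ_t [1,1]: t=1:−1/14400 = -1/14400
(3j)²=6/143 [(1 6 5; 0 0 0)], sign=+1
Σ_t [1,1]: t=1:−1/17280 = -1/17280
(3j)²=35/858 [(1 6 5; 0 1 -1)], sign=-1
⇒ 4πI² = 105/143
I = (-1)√(105/143/(4π)) = -0.24172507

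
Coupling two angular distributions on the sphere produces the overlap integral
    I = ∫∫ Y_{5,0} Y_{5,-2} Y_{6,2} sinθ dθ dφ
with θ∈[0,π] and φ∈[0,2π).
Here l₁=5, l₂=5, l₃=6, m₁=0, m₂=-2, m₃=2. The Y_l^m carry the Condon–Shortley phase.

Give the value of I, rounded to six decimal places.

m-sum 0 ✓  L=16 even ✓  0≤6≤10 ✓
Π(2lᵢ+1) = 11×11×13 = 1573
triangle coeff Δ(5,5,6) = 1/28588560
Σ_t [0,4]: t=0:+1/345600 t=1:−1/13824 t=2:+1/5184 t=3:−1/13824 t=4:+1/345600 = 7/129600
(3j)²=80/7293 [(5 5 6; 0 0 0)], sign=+1
Σ_t [0,3]: t=0:+1/103680 t=1:−1/13824 t=2:+1/17280 t=3:−1/207360 = -1/103680
(3j)²=10/7293 [(5 5 6; 0 -2 2)], sign=-1
⇒ 4πI² = 800/33813
I = (-1)√(800/33813/(4π)) = -0.04339086

-0.043391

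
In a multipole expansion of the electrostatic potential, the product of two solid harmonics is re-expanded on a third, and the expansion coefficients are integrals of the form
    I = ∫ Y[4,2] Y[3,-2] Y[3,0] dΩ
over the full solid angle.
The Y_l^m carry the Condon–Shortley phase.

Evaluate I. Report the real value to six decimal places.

Checks pass: Σm=0; 10 even; l₃=3∈[1,7].
(2·4+1)(2·3+1)(2·3+1) = 441
Δ: 4! 4! 2! / 11! → 1/34650
sum: t=1:−1/72 t=2:+1/16 t=3:−1/72 = 5/144
3j²(4 3 3; 0 0 0) = Δ·Π!·Σ² = 2/77  (sign -1)
sum: t=0:+1/96 t=1:−1/72 = -1/288
3j²(4 3 3; 2 -2 0) = Δ·Π!·Σ² = 1/462  (sign +1)
combine: 4πI² = 441·2/77·1/462 = 3/121
take √, sign -1: I = -0.04441841

-0.044418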